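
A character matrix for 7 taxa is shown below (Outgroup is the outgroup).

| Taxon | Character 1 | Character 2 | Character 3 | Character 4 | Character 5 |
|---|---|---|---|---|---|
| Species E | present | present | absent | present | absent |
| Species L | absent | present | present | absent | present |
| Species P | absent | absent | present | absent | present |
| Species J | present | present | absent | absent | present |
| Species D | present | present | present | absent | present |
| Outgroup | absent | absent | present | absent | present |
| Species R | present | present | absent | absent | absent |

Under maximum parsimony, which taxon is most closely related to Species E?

Species R

Character polarity is set by the outgroup: the derived state is whichever differs from the outgroup's state, so for Character 3, Character 5 the derived state is 'absent', and for the remaining characters it is 'present'.
Character 1: derived state 'present' in Species D, Species E, Species J, and Species R only — synapomorphy for {Species D, Species E, Species J, Species R}.
Character 2: derived state 'present' in Species D, Species E, Species J, Species L, and Species R only — synapomorphy for {Species D, Species E, Species J, Species L, Species R}.
Only Species E, Species J, and Species R show the derived state 'absent' for Character 3, supporting them as a clade.
Character 4 (derived state 'present') is unique to Species E (autapomorphy; uninformative for grouping).
Character 5 (derived state 'absent') is shared by Species E and Species R — a synapomorphy uniting that clade.
Most parsimonious ingroup topology: ((((Species J,(Species R,Species E)),Species D),Species L),Species P).
Species E and Species R form a cherry on this tree, so they are sister taxa.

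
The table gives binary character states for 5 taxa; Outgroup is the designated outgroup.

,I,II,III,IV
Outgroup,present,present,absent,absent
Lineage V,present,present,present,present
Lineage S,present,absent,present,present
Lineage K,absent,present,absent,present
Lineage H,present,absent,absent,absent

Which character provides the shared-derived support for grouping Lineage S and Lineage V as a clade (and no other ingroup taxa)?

Character polarity is set by the outgroup: the derived state is whichever differs from the outgroup's state, so for I, II the derived state is 'absent', and for the remaining characters it is 'present'.
I (derived state 'absent') is unique to Lineage K (autapomorphy; uninformative for grouping).
II (state 'absent') occurs in Lineage H and Lineage S but conflicts with the nesting implied by the other characters — most parsimoniously interpreted as homoplasy.
III: derived state 'present' in Lineage S and Lineage V only — synapomorphy for {Lineage S, Lineage V}.
IV: derived state 'present' in Lineage K, Lineage S, and Lineage V only — synapomorphy for {Lineage K, Lineage S, Lineage V}.
Most parsimonious ingroup topology: (((Lineage V,Lineage S),Lineage K),Lineage H).
The clade {Lineage S, Lineage V} is supported by III: its derived state 'present' occurs in exactly those taxa and in no other taxon (including the outgroup).

III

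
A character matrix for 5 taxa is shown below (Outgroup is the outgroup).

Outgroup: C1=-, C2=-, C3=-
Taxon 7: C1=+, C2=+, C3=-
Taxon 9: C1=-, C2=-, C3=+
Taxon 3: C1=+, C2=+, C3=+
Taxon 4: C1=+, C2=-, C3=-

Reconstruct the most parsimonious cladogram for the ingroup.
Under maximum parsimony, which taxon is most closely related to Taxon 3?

The outgroup has state '-' for every character, so '+' is the derived state throughout.
C1: derived state '+' in Taxon 3, Taxon 4, and Taxon 7 only — synapomorphy for {Taxon 3, Taxon 4, Taxon 7}.
C2 (derived state '+') is shared by Taxon 3 and Taxon 7 — a synapomorphy uniting that clade.
C3 (state '+') occurs in Taxon 3 and Taxon 9 but conflicts with the nesting implied by the other characters — most parsimoniously interpreted as homoplasy.
Most parsimonious ingroup topology: (((Taxon 7,Taxon 3),Taxon 4),Taxon 9).
Taxon 3 and Taxon 7 form a cherry on this tree, so they are sister taxa.

Taxon 7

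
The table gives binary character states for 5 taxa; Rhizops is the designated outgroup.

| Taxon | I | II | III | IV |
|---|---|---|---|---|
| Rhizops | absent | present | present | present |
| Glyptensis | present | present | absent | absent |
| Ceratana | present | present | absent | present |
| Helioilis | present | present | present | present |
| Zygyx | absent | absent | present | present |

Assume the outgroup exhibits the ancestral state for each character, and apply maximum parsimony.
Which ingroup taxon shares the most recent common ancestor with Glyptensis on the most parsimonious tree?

Ceratana

Character polarity is set by the outgroup: the derived state is whichever differs from the outgroup's state, so for II, III, IV the derived state is 'absent', and for the remaining characters it is 'present'.
I: derived state 'present' in Ceratana, Glyptensis, and Helioilis only — synapomorphy for {Ceratana, Glyptensis, Helioilis}.
II: derived state 'absent' in Zygyx only — an autapomorphy, so it tells us nothing about relationships among taxa.
Only Ceratana and Glyptensis show the derived state 'absent' for III, supporting them as a clade.
IV: derived state 'absent' in Glyptensis only — an autapomorphy, so it tells us nothing about relationships among taxa.
Most parsimonious ingroup topology: (((Glyptensis,Ceratana),Helioilis),Zygyx).
Glyptensis and Ceratana form a cherry on this tree, so they are sister taxa.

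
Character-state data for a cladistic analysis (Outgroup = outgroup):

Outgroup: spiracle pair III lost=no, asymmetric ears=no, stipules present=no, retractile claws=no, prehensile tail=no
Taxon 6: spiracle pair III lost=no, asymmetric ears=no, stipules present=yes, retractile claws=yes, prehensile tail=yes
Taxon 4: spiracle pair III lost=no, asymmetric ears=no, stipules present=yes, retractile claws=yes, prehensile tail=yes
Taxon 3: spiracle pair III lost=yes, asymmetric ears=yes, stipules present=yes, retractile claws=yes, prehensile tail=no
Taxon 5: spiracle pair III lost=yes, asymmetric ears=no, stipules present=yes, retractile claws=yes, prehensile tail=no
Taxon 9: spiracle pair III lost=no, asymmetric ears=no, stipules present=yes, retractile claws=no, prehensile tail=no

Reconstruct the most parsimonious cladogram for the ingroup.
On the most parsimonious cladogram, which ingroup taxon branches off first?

Taxon 9

The outgroup has state 'no' for every character, so 'yes' is the derived state throughout.
spiracle pair III lost: derived state 'yes' in Taxon 3 and Taxon 5 only — synapomorphy for {Taxon 3, Taxon 5}.
asymmetric ears (derived state 'yes') is unique to Taxon 3 (autapomorphy; uninformative for grouping).
stipules present (derived state 'yes') is shared by all ingroup taxa — unites the whole ingroup.
retractile claws: derived state 'yes' in Taxon 3, Taxon 4, Taxon 5, and Taxon 6 only — synapomorphy for {Taxon 3, Taxon 4, Taxon 5, Taxon 6}.
prehensile tail (derived state 'yes') is shared by Taxon 4 and Taxon 6 — a synapomorphy uniting that clade.
Most parsimonious ingroup topology: (((Taxon 6,Taxon 4),(Taxon 3,Taxon 5)),Taxon 9).
Taxon 9 is sister to the clade containing all other ingroup taxa, so it is the earliest-diverging (most basal) ingroup lineage.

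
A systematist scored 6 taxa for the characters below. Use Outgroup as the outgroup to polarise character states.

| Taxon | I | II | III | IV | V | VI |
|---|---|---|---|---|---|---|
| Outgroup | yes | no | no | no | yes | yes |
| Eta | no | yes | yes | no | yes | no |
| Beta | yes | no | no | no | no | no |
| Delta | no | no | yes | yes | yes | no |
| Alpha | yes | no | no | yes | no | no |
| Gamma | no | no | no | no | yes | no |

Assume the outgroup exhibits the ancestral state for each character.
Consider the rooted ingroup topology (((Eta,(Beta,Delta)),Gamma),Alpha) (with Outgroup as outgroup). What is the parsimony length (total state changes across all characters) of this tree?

10

Map each character onto (((Eta,(Beta,Delta)),Gamma),Alpha) (rooted by Outgroup) and count the minimum state changes it requires (Fitch parsimony):
I: 2; II: 1; III: 2; IV: 2; V: 2; VI: 1.
Total tree length = 10.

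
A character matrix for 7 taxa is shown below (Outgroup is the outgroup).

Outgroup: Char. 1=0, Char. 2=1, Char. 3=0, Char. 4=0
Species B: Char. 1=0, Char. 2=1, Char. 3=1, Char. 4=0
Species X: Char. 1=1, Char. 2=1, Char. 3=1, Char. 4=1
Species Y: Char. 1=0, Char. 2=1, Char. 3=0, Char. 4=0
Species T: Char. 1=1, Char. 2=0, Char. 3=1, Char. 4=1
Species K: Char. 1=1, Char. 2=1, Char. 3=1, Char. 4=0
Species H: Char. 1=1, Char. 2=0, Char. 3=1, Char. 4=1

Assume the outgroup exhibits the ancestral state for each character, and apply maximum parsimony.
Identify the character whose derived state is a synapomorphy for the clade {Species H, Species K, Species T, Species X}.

Character polarity is set by the outgroup: the derived state is whichever differs from the outgroup's state, so for Char. 2 the derived state is '0', and for the remaining characters it is '1'.
Char. 1 (derived state '1') is shared by Species H, Species K, Species T, and Species X — a synapomorphy uniting that clade.
Char. 2: derived state '0' in Species H and Species T only — synapomorphy for {Species H, Species T}.
Only Species B, Species H, Species K, Species T, and Species X show the derived state '1' for Char. 3, supporting them as a clade.
Char. 4 (derived state '1') is shared by Species H, Species T, and Species X — a synapomorphy uniting that clade.
Most parsimonious ingroup topology: ((Species B,((Species X,(Species T,Species H)),Species K)),Species Y).
The clade {Species H, Species K, Species T, Species X} is supported by Char. 1: its derived state '1' occurs in exactly those taxa and in no other taxon (including the outgroup).

Char. 1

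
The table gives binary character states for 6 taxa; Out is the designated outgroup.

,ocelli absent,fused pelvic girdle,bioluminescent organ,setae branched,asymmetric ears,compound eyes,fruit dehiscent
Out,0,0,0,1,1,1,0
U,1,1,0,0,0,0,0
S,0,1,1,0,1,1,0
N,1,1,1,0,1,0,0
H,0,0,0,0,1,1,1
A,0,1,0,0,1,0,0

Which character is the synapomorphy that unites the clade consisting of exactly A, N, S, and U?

Character polarity is set by the outgroup: the derived state is whichever differs from the outgroup's state, so for setae branched, asymmetric ears, compound eyes the derived state is '0', and for the remaining characters it is '1'.
ocelli absent (derived state '1') is shared by N and U — a synapomorphy uniting that clade.
Only A, N, S, and U show the derived state '1' for fused pelvic girdle, supporting them as a clade.
bioluminescent organ groups N and S, which is incompatible with the clades supported by the remaining characters; treating it as convergent (homoplasy) costs fewer steps than any alternative tree.
setae branched (derived state '0') is shared by all ingroup taxa — unites the whole ingroup.
asymmetric ears: derived state '0' in U only — an autapomorphy, so it tells us nothing about relationships among taxa.
Only A, N, and U show the derived state '0' for compound eyes, supporting them as a clade.
fruit dehiscent (derived state '1') is unique to H (autapomorphy; uninformative for grouping).
Most parsimonious ingroup topology: ((((U,N),A),S),H).
The clade {A, N, S, U} is supported by fused pelvic girdle: its derived state '1' occurs in exactly those taxa and in no other taxon (including the outgroup).

fused pelvic girdle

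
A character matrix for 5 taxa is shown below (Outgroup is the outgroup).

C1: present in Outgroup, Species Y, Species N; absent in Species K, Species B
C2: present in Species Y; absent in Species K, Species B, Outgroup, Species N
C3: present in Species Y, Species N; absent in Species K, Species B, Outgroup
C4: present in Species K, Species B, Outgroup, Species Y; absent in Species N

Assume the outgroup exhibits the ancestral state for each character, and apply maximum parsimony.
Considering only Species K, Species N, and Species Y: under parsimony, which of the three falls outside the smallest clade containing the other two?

Character polarity is set by the outgroup: the derived state is whichever differs from the outgroup's state, so for C1, C4 the derived state is 'absent', and for the remaining characters it is 'present'.
C1 (derived state 'absent') is shared by Species B and Species K — a synapomorphy uniting that clade.
C2: derived state 'present' in Species Y only — an autapomorphy, so it tells us nothing about relationships among taxa.
C3 (derived state 'present') is shared by Species N and Species Y — a synapomorphy uniting that clade.
C4 (derived state 'absent') is unique to Species N (autapomorphy; uninformative for grouping).
Most parsimonious ingroup topology: ((Species K,Species B),(Species N,Species Y)).
Species N and Species Y share a more recent common ancestor with each other than either does with Species K, so Species K is the least closely related of the three.

Species K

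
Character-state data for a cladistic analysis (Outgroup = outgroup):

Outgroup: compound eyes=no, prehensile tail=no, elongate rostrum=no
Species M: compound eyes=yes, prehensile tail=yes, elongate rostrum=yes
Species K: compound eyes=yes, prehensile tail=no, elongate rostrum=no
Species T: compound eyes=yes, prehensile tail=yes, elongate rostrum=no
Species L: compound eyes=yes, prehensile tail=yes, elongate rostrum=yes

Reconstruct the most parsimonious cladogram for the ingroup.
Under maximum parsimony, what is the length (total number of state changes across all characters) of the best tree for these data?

The outgroup has state 'no' for every character, so 'yes' is the derived state throughout.
All ingroup taxa share the derived state 'yes' for compound eyes; it defines the ingroup but does not resolve relationships within it.
Only Species L, Species M, and Species T show the derived state 'yes' for prehensile tail, supporting them as a clade.
elongate rostrum: derived state 'yes' in Species L and Species M only — synapomorphy for {Species L, Species M}.
Most parsimonious ingroup topology: (((Species M,Species L),Species T),Species K).
Changes per character on this tree: compound eyes: 1; prehensile tail: 1; elongate rostrum: 1.
Total = 3.

3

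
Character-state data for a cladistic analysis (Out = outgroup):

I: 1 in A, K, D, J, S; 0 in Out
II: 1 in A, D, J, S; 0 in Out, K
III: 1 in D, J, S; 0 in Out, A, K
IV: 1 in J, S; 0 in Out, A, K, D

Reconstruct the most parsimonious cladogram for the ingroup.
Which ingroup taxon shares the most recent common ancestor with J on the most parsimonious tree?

The outgroup has state '0' for every character, so '1' is the derived state throughout.
I (derived state '1') is shared by all ingroup taxa — unites the whole ingroup.
II: derived state '1' in A, D, J, and S only — synapomorphy for {A, D, J, S}.
Only D, J, and S show the derived state '1' for III, supporting them as a clade.
IV (derived state '1') is shared by J and S — a synapomorphy uniting that clade.
Most parsimonious ingroup topology: ((A,(D,(J,S))),K).
J and S form a cherry on this tree, so they are sister taxa.

S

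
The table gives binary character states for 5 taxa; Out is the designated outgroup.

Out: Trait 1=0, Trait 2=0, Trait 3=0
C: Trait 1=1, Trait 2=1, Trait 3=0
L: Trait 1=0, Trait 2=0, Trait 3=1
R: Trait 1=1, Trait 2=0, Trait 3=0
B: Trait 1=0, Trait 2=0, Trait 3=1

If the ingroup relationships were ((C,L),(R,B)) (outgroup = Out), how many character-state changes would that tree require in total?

5

Map each character onto ((C,L),(R,B)) (rooted by Out) and count the minimum state changes it requires (Fitch parsimony):
Trait 1: 2; Trait 2: 1; Trait 3: 2.
Total tree length = 5.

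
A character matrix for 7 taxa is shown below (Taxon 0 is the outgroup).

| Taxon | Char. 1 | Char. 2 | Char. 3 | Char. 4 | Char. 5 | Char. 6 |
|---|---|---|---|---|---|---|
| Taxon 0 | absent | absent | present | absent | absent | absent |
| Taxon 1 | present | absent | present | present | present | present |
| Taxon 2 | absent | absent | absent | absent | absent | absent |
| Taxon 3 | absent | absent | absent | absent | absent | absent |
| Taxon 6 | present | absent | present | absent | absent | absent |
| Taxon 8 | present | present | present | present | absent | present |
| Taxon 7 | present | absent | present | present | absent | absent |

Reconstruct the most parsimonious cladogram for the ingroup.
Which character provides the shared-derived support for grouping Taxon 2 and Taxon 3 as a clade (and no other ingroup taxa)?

Char. 3

Character polarity is set by the outgroup: the derived state is whichever differs from the outgroup's state, so for Char. 3 the derived state is 'absent', and for the remaining characters it is 'present'.
Char. 1 (derived state 'present') is shared by Taxon 1, Taxon 6, Taxon 7, and Taxon 8 — a synapomorphy uniting that clade.
Char. 2: derived state 'present' in Taxon 8 only — an autapomorphy, so it tells us nothing about relationships among taxa.
Only Taxon 2 and Taxon 3 show the derived state 'absent' for Char. 3, supporting them as a clade.
Char. 4: derived state 'present' in Taxon 1, Taxon 7, and Taxon 8 only — synapomorphy for {Taxon 1, Taxon 7, Taxon 8}.
Char. 5: derived state 'present' in Taxon 1 only — an autapomorphy, so it tells us nothing about relationships among taxa.
Char. 6 (derived state 'present') is shared by Taxon 1 and Taxon 8 — a synapomorphy uniting that clade.
Most parsimonious ingroup topology: ((((Taxon 1,Taxon 8),Taxon 7),Taxon 6),(Taxon 2,Taxon 3)).
The clade {Taxon 2, Taxon 3} is supported by Char. 3: its derived state 'absent' occurs in exactly those taxa and in no other taxon (including the outgroup).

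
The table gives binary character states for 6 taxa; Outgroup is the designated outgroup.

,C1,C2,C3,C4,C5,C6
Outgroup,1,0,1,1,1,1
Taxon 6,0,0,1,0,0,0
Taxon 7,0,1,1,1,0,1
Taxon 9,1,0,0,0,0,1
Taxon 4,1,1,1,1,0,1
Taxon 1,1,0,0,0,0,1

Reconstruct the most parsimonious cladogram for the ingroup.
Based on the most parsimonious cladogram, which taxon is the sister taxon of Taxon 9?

Taxon 1

Character polarity is set by the outgroup: the derived state is whichever differs from the outgroup's state, so for C1, C3, C4, C5, C6 the derived state is '0', and for the remaining characters it is '1'.
C1 (state '0') occurs in Taxon 6 and Taxon 7 but conflicts with the nesting implied by the other characters — most parsimoniously interpreted as homoplasy.
Only Taxon 4 and Taxon 7 show the derived state '1' for C2, supporting them as a clade.
C3: derived state '0' in Taxon 1 and Taxon 9 only — synapomorphy for {Taxon 1, Taxon 9}.
C4: derived state '0' in Taxon 1, Taxon 6, and Taxon 9 only — synapomorphy for {Taxon 1, Taxon 6, Taxon 9}.
C5 (derived state '0') is shared by all ingroup taxa — unites the whole ingroup.
C6 (derived state '0') is unique to Taxon 6 (autapomorphy; uninformative for grouping).
Most parsimonious ingroup topology: ((Taxon 6,(Taxon 9,Taxon 1)),(Taxon 7,Taxon 4)).
Taxon 9 and Taxon 1 form a cherry on this tree, so they are sister taxa.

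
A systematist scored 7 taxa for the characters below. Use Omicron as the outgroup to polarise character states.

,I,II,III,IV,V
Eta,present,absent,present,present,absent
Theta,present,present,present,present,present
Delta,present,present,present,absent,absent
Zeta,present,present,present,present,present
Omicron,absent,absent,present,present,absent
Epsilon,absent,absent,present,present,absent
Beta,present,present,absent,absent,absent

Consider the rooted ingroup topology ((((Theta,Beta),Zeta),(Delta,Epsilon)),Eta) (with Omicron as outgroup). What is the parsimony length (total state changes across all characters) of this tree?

9

Map each character onto ((((Theta,Beta),Zeta),(Delta,Epsilon)),Eta) (rooted by Omicron) and count the minimum state changes it requires (Fitch parsimony):
I: 2; II: 2; III: 1; IV: 2; V: 2.
Total tree length = 9.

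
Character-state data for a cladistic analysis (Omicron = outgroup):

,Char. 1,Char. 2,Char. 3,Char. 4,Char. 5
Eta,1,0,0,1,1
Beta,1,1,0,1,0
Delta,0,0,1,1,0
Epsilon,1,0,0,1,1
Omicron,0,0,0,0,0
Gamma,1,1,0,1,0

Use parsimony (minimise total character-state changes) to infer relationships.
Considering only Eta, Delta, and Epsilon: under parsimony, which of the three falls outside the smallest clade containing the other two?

Delta

The outgroup has state '0' for every character, so '1' is the derived state throughout.
Char. 1 (derived state '1') is shared by Beta, Epsilon, Eta, and Gamma — a synapomorphy uniting that clade.
Char. 2: derived state '1' in Beta and Gamma only — synapomorphy for {Beta, Gamma}.
Char. 3: derived state '1' in Delta only — an autapomorphy, so it tells us nothing about relationships among taxa.
All ingroup taxa share the derived state '1' for Char. 4; it defines the ingroup but does not resolve relationships within it.
Only Epsilon and Eta show the derived state '1' for Char. 5, supporting them as a clade.
Most parsimonious ingroup topology: (((Epsilon,Eta),(Beta,Gamma)),Delta).
Epsilon and Eta share a more recent common ancestor with each other than either does with Delta, so Delta is the least closely related of the three.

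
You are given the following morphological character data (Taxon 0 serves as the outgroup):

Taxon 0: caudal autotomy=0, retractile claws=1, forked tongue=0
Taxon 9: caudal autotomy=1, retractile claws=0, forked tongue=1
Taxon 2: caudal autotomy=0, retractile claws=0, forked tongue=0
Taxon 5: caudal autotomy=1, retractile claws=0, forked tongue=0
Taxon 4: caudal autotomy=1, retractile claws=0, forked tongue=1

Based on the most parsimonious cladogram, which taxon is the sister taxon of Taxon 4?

Taxon 9

Character polarity is set by the outgroup: the derived state is whichever differs from the outgroup's state, so for retractile claws the derived state is '0', and for the remaining characters it is '1'.
caudal autotomy (derived state '1') is shared by Taxon 4, Taxon 5, and Taxon 9 — a synapomorphy uniting that clade.
All ingroup taxa share the derived state '0' for retractile claws; it defines the ingroup but does not resolve relationships within it.
forked tongue: derived state '1' in Taxon 4 and Taxon 9 only — synapomorphy for {Taxon 4, Taxon 9}.
Most parsimonious ingroup topology: (((Taxon 9,Taxon 4),Taxon 5),Taxon 2).
Taxon 4 and Taxon 9 form a cherry on this tree, so they are sister taxa.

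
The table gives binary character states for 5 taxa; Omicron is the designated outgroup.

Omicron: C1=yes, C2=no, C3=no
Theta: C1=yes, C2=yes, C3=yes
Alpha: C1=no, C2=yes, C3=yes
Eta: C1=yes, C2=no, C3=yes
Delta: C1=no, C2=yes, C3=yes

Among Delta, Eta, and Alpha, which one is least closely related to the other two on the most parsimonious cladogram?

Eta

Character polarity is set by the outgroup: the derived state is whichever differs from the outgroup's state, so for C1 the derived state is 'no', and for the remaining characters it is 'yes'.
C1 (derived state 'no') is shared by Alpha and Delta — a synapomorphy uniting that clade.
C2 (derived state 'yes') is shared by Alpha, Delta, and Theta — a synapomorphy uniting that clade.
C3 (derived state 'yes') is shared by all ingroup taxa — unites the whole ingroup.
Most parsimonious ingroup topology: ((Theta,(Alpha,Delta)),Eta).
Alpha and Delta share a more recent common ancestor with each other than either does with Eta, so Eta is the least closely related of the three.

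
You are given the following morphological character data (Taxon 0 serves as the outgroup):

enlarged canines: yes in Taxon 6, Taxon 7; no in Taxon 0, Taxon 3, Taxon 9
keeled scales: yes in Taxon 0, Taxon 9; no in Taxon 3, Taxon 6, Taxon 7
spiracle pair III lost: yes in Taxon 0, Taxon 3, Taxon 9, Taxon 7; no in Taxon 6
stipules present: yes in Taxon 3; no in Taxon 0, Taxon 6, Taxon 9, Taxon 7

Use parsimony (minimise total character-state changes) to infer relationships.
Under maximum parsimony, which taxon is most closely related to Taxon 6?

Taxon 7

Character polarity is set by the outgroup: the derived state is whichever differs from the outgroup's state, so for keeled scales, spiracle pair III lost the derived state is 'no', and for the remaining characters it is 'yes'.
enlarged canines (derived state 'yes') is shared by Taxon 6 and Taxon 7 — a synapomorphy uniting that clade.
keeled scales (derived state 'no') is shared by Taxon 3, Taxon 6, and Taxon 7 — a synapomorphy uniting that clade.
spiracle pair III lost (derived state 'no') is unique to Taxon 6 (autapomorphy; uninformative for grouping).
stipules present (derived state 'yes') is unique to Taxon 3 (autapomorphy; uninformative for grouping).
Most parsimonious ingroup topology: ((Taxon 3,(Taxon 6,Taxon 7)),Taxon 9).
Taxon 6 and Taxon 7 form a cherry on this tree, so they are sister taxa.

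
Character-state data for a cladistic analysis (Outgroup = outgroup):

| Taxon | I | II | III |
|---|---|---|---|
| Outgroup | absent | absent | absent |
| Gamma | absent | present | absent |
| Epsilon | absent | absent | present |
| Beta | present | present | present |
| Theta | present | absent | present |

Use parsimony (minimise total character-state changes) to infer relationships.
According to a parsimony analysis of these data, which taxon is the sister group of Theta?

The outgroup has state 'absent' for every character, so 'present' is the derived state throughout.
I (derived state 'present') is shared by Beta and Theta — a synapomorphy uniting that clade.
II (state 'present') occurs in Beta and Gamma but conflicts with the nesting implied by the other characters — most parsimoniously interpreted as homoplasy.
III: derived state 'present' in Beta, Epsilon, and Theta only — synapomorphy for {Beta, Epsilon, Theta}.
Most parsimonious ingroup topology: (Gamma,(Epsilon,(Beta,Theta))).
Theta and Beta form a cherry on this tree, so they are sister taxa.

Beta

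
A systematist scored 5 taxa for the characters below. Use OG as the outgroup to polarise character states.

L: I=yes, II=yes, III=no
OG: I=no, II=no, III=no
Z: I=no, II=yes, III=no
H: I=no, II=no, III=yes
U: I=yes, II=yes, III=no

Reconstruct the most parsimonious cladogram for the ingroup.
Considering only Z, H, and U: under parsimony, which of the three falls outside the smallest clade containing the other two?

H

The outgroup has state 'no' for every character, so 'yes' is the derived state throughout.
Only L and U show the derived state 'yes' for I, supporting them as a clade.
II: derived state 'yes' in L, U, and Z only — synapomorphy for {L, U, Z}.
III: derived state 'yes' in H only — an autapomorphy, so it tells us nothing about relationships among taxa.
Most parsimonious ingroup topology: (((L,U),Z),H).
U and Z share a more recent common ancestor with each other than either does with H, so H is the least closely related of the three.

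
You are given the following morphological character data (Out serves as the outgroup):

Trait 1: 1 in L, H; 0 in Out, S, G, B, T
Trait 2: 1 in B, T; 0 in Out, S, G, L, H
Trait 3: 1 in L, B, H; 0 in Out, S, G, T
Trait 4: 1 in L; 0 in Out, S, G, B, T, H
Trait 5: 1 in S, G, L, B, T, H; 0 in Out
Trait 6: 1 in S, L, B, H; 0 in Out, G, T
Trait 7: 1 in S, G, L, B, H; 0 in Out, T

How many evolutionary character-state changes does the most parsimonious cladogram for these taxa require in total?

The outgroup has state '0' for every character, so '1' is the derived state throughout.
Trait 1 (derived state '1') is shared by H and L — a synapomorphy uniting that clade.
Trait 2 groups B and T, which is incompatible with the clades supported by the remaining characters; treating it as convergent (homoplasy) costs fewer steps than any alternative tree.
Only B, H, and L show the derived state '1' for Trait 3, supporting them as a clade.
Trait 4 (derived state '1') is unique to L (autapomorphy; uninformative for grouping).
All ingroup taxa share the derived state '1' for Trait 5; it defines the ingroup but does not resolve relationships within it.
Trait 6: derived state '1' in B, H, L, and S only — synapomorphy for {B, H, L, S}.
Only B, G, H, L, and S show the derived state '1' for Trait 7, supporting them as a clade.
Most parsimonious ingroup topology: (((S,((L,H),B)),G),T).
Changes per character on this tree: Trait 1: 1; Trait 2: 2; Trait 3: 1; Trait 4: 1; Trait 5: 1; Trait 6: 1; Trait 7: 1.
Total = 8.

8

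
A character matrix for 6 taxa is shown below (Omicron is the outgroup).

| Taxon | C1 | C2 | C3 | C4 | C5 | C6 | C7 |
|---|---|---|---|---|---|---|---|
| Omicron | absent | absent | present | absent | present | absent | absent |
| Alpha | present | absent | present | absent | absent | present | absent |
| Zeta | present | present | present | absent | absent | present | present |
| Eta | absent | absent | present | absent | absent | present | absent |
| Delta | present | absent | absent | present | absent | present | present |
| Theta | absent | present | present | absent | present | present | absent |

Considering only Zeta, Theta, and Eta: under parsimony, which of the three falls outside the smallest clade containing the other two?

Character polarity is set by the outgroup: the derived state is whichever differs from the outgroup's state, so for C3, C5 the derived state is 'absent', and for the remaining characters it is 'present'.
C1: derived state 'present' in Alpha, Delta, and Zeta only — synapomorphy for {Alpha, Delta, Zeta}.
C2 (state 'present') occurs in Theta and Zeta but conflicts with the nesting implied by the other characters — most parsimoniously interpreted as homoplasy.
C3: derived state 'absent' in Delta only — an autapomorphy, so it tells us nothing about relationships among taxa.
C4: derived state 'present' in Delta only — an autapomorphy, so it tells us nothing about relationships among taxa.
C5 (derived state 'absent') is shared by Alpha, Delta, Eta, and Zeta — a synapomorphy uniting that clade.
All ingroup taxa share the derived state 'present' for C6; it defines the ingroup but does not resolve relationships within it.
Only Delta and Zeta show the derived state 'present' for C7, supporting them as a clade.
Most parsimonious ingroup topology: (((Alpha,(Zeta,Delta)),Eta),Theta).
Zeta and Eta share a more recent common ancestor with each other than either does with Theta, so Theta is the least closely related of the three.

Theta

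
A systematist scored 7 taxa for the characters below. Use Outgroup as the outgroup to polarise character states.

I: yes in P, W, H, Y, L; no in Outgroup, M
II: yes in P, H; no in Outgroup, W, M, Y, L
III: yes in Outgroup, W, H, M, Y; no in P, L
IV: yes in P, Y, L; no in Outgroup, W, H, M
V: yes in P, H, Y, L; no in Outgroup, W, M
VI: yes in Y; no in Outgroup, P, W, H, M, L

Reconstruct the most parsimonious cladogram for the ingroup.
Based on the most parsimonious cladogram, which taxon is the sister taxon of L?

P

Character polarity is set by the outgroup: the derived state is whichever differs from the outgroup's state, so for III the derived state is 'no', and for the remaining characters it is 'yes'.
Only H, L, P, W, and Y show the derived state 'yes' for I, supporting them as a clade.
II (state 'yes') occurs in H and P but conflicts with the nesting implied by the other characters — most parsimoniously interpreted as homoplasy.
Only L and P show the derived state 'no' for III, supporting them as a clade.
Only L, P, and Y show the derived state 'yes' for IV, supporting them as a clade.
Only H, L, P, and Y show the derived state 'yes' for V, supporting them as a clade.
VI: derived state 'yes' in Y only — an autapomorphy, so it tells us nothing about relationships among taxa.
Most parsimonious ingroup topology: (((((P,L),Y),H),W),M).
L and P form a cherry on this tree, so they are sister taxa.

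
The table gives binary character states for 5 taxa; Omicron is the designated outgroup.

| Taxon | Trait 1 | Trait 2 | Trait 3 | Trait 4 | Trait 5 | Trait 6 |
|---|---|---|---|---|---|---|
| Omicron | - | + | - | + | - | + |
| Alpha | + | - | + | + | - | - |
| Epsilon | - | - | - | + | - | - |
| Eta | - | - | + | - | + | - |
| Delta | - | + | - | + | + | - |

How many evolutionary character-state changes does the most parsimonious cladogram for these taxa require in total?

7

Character polarity is set by the outgroup: the derived state is whichever differs from the outgroup's state, so for Trait 2, Trait 4, Trait 6 the derived state is '-', and for the remaining characters it is '+'.
Trait 1: derived state '+' in Alpha only — an autapomorphy, so it tells us nothing about relationships among taxa.
Trait 2: derived state '-' in Alpha, Epsilon, and Eta only — synapomorphy for {Alpha, Epsilon, Eta}.
Trait 3: derived state '+' in Alpha and Eta only — synapomorphy for {Alpha, Eta}.
Trait 4: derived state '-' in Eta only — an autapomorphy, so it tells us nothing about relationships among taxa.
Trait 5 (state '+') occurs in Delta and Eta but conflicts with the nesting implied by the other characters — most parsimoniously interpreted as homoplasy.
All ingroup taxa share the derived state '-' for Trait 6; it defines the ingroup but does not resolve relationships within it.
Most parsimonious ingroup topology: (((Alpha,Eta),Epsilon),Delta).
Changes per character on this tree: Trait 1: 1; Trait 2: 1; Trait 3: 1; Trait 4: 1; Trait 5: 2; Trait 6: 1.
Total = 7.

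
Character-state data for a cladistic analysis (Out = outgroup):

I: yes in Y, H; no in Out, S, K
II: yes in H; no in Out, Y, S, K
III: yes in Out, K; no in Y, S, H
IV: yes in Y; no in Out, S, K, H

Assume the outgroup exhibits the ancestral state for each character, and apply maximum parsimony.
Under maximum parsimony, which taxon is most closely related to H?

Y

Character polarity is set by the outgroup: the derived state is whichever differs from the outgroup's state, so for III the derived state is 'no', and for the remaining characters it is 'yes'.
Only H and Y show the derived state 'yes' for I, supporting them as a clade.
II: derived state 'yes' in H only — an autapomorphy, so it tells us nothing about relationships among taxa.
III (derived state 'no') is shared by H, S, and Y — a synapomorphy uniting that clade.
IV: derived state 'yes' in Y only — an autapomorphy, so it tells us nothing about relationships among taxa.
Most parsimonious ingroup topology: (((Y,H),S),K).
H and Y form a cherry on this tree, so they are sister taxa.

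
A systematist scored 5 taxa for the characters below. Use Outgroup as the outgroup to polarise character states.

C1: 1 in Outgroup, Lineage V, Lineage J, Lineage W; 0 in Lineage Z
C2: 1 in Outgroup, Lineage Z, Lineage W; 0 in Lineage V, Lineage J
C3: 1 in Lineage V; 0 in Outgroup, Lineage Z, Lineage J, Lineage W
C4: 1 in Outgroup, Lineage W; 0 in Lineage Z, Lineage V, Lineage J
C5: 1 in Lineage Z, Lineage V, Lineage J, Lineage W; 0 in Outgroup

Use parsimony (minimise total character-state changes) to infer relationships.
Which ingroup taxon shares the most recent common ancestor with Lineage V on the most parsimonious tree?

Lineage J

Character polarity is set by the outgroup: the derived state is whichever differs from the outgroup's state, so for C1, C2, C4 the derived state is '0', and for the remaining characters it is '1'.
C1: derived state '0' in Lineage Z only — an autapomorphy, so it tells us nothing about relationships among taxa.
C2 (derived state '0') is shared by Lineage J and Lineage V — a synapomorphy uniting that clade.
C3: derived state '1' in Lineage V only — an autapomorphy, so it tells us nothing about relationships among taxa.
C4 (derived state '0') is shared by Lineage J, Lineage V, and Lineage Z — a synapomorphy uniting that clade.
All ingroup taxa share the derived state '1' for C5; it defines the ingroup but does not resolve relationships within it.
Most parsimonious ingroup topology: ((Lineage Z,(Lineage V,Lineage J)),Lineage W).
Lineage V and Lineage J form a cherry on this tree, so they are sister taxa.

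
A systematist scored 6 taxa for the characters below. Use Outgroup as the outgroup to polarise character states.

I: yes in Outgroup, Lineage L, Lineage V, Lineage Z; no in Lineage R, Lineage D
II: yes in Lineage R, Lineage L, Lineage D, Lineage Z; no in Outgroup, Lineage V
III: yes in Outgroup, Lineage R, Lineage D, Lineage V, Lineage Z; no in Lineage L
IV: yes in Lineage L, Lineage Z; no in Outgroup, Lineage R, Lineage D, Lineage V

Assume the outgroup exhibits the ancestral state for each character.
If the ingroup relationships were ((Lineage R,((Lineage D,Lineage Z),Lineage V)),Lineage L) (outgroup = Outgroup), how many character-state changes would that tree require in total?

7

Map each character onto ((Lineage R,((Lineage D,Lineage Z),Lineage V)),Lineage L) (rooted by Outgroup) and count the minimum state changes it requires (Fitch parsimony):
I: 2; II: 2; III: 1; IV: 2.
Total tree length = 7.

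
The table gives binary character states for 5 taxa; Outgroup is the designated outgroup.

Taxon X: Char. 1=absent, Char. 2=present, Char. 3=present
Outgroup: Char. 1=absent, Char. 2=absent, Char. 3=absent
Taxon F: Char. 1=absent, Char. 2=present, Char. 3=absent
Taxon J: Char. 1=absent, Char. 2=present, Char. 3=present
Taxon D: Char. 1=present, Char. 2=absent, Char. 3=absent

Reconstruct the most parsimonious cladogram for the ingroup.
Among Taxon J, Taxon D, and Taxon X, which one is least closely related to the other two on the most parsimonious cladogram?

Taxon D

The outgroup has state 'absent' for every character, so 'present' is the derived state throughout.
Char. 1 (derived state 'present') is unique to Taxon D (autapomorphy; uninformative for grouping).
Only Taxon F, Taxon J, and Taxon X show the derived state 'present' for Char. 2, supporting them as a clade.
Char. 3: derived state 'present' in Taxon J and Taxon X only — synapomorphy for {Taxon J, Taxon X}.
Most parsimonious ingroup topology: (Taxon D,((Taxon X,Taxon J),Taxon F)).
Taxon X and Taxon J share a more recent common ancestor with each other than either does with Taxon D, so Taxon D is the least closely related of the three.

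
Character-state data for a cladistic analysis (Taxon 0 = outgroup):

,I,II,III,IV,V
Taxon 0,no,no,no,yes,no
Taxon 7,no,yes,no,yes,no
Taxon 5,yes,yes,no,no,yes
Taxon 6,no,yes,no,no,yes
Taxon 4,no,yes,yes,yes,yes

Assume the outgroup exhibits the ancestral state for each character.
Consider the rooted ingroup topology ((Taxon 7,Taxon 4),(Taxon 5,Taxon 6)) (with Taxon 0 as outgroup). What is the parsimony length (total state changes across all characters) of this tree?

Map each character onto ((Taxon 7,Taxon 4),(Taxon 5,Taxon 6)) (rooted by Taxon 0) and count the minimum state changes it requires (Fitch parsimony):
I: 1; II: 1; III: 1; IV: 1; V: 2.
Total tree length = 6.

6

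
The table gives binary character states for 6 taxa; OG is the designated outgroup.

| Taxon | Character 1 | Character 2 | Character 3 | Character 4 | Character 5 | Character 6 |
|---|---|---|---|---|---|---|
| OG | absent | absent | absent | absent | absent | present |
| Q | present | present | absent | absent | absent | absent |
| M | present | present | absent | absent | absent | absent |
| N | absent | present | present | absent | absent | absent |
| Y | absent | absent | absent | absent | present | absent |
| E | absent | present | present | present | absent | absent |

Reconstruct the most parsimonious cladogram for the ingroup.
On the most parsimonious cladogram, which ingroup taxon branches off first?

Y

Character polarity is set by the outgroup: the derived state is whichever differs from the outgroup's state, so for Character 6 the derived state is 'absent', and for the remaining characters it is 'present'.
Character 1 (derived state 'present') is shared by M and Q — a synapomorphy uniting that clade.
Character 2: derived state 'present' in E, M, N, and Q only — synapomorphy for {E, M, N, Q}.
Only E and N show the derived state 'present' for Character 3, supporting them as a clade.
Character 4: derived state 'present' in E only — an autapomorphy, so it tells us nothing about relationships among taxa.
Character 5: derived state 'present' in Y only — an autapomorphy, so it tells us nothing about relationships among taxa.
All ingroup taxa share the derived state 'absent' for Character 6; it defines the ingroup but does not resolve relationships within it.
Most parsimonious ingroup topology: (((Q,M),(N,E)),Y).
Y is sister to the clade containing all other ingroup taxa, so it is the earliest-diverging (most basal) ingroup lineage.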